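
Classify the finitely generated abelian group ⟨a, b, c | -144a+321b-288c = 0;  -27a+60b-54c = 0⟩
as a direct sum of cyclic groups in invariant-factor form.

rank_ℚ(R)=2; free=3−2=1
SNF(R) diag = [3, 9] → torsion [3, 9]

Answer: M ≅ ℤ^1 ⊕ ℤ/3 ⊕ ℤ/9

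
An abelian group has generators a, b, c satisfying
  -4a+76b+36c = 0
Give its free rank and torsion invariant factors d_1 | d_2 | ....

rank_ℚ(R)=1; free=3−1=2
SNF(R) diag = [4] → torsion [4]

Answer: M ≅ ℤ^2 ⊕ ℤ/4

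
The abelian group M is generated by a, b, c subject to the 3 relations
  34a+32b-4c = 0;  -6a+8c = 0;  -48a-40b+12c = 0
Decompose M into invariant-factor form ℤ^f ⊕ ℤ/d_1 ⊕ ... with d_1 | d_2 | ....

Answer: M ≅ ℤ/2 ⊕ ℤ/4 ⊕ ℤ/8

Derivation:
rank_ℚ(R)=3; free=3−3=0
SNF(R) diag = [2, 4, 8] → torsion [2, 4, 8]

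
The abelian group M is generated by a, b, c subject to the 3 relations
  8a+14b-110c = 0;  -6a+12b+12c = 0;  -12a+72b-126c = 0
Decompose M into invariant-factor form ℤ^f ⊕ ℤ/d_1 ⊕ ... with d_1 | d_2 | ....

rank_ℚ(R)=3; free=3−3=0
SNF(R) diag = [2, 6, 6] → torsion [2, 6, 6]

Answer: M ≅ ℤ/2 ⊕ ℤ/6 ⊕ ℤ/6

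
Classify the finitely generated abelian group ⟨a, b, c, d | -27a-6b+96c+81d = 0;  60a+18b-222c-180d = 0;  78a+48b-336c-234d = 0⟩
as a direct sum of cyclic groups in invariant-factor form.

Answer: M ≅ ℤ^1 ⊕ ℤ/3 ⊕ ℤ/6 ⊕ ℤ/12

Derivation:
rank_ℚ(R)=3; free=4−3=1
SNF(R) diag = [3, 6, 12] → torsion [3, 6, 12]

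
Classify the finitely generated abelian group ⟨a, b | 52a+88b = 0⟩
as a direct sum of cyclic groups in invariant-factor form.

Answer: M ≅ ℤ^1 ⊕ ℤ/4

Derivation:
rank_ℚ(R)=1; free=2−1=1
SNF(R) diag = [4] → torsion [4]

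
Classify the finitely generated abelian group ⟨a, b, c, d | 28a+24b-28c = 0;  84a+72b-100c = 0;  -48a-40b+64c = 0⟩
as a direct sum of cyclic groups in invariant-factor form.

rank_ℚ(R)=3; free=4−3=1
SNF(R) diag = [4, 8, 16] → torsion [4, 8, 16]

Answer: M ≅ ℤ^1 ⊕ ℤ/4 ⊕ ℤ/8 ⊕ ℤ/16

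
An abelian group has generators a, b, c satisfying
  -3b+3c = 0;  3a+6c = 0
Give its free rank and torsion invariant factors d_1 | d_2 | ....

rank_ℚ(R)=2; free=3−2=1
SNF(R) diag = [3, 3] → torsion [3, 3]

Answer: M ≅ ℤ^1 ⊕ ℤ/3 ⊕ ℤ/3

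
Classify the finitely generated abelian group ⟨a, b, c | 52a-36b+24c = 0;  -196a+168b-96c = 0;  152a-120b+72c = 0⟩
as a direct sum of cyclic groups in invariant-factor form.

rank_ℚ(R)=3; free=3−3=0
SNF(R) diag = [4, 12, 24] → torsion [4, 12, 24]

Answer: M ≅ ℤ/4 ⊕ ℤ/12 ⊕ ℤ/24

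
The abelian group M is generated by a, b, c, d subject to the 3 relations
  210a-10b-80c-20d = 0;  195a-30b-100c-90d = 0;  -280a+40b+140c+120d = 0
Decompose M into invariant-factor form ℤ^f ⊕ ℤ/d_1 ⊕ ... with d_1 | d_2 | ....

Answer: M ≅ ℤ^1 ⊕ ℤ/5 ⊕ ℤ/10 ⊕ ℤ/20

Derivation:
rank_ℚ(R)=3; free=4−3=1
SNF(R) diag = [5, 10, 20] → torsion [5, 10, 20]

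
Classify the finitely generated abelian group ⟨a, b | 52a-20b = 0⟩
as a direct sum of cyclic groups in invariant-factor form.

rank_ℚ(R)=1; free=2−1=1
SNF(R) diag = [4] → torsion [4]

Answer: M ≅ ℤ^1 ⊕ ℤ/4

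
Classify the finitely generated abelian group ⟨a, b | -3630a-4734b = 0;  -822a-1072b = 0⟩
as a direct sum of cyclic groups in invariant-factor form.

rank_ℚ(R)=2; free=2−2=0
SNF(R) diag = [2, 6] → torsion [2, 6]

Answer: M ≅ ℤ/2 ⊕ ℤ/6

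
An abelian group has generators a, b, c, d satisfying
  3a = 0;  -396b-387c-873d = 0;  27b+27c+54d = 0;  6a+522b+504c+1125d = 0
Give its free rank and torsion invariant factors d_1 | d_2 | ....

rank_ℚ(R)=4; free=4−4=0
SNF(R) diag = [3, 9, 27, 81] → torsion [3, 9, 27, 81]

Answer: M ≅ ℤ/3 ⊕ ℤ/9 ⊕ ℤ/27 ⊕ ℤ/81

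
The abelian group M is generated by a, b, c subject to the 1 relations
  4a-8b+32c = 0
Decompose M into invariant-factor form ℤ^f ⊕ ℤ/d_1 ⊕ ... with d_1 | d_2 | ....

rank_ℚ(R)=1; free=3−1=2
SNF(R) diag = [4] → torsion [4]

Answer: M ≅ ℤ^2 ⊕ ℤ/4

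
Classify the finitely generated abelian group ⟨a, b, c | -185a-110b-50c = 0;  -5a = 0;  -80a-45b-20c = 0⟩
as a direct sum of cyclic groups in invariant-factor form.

rank_ℚ(R)=3; free=3−3=0
SNF(R) diag = [5, 5, 10] → torsion [5, 5, 10]

Answer: M ≅ ℤ/5 ⊕ ℤ/5 ⊕ ℤ/10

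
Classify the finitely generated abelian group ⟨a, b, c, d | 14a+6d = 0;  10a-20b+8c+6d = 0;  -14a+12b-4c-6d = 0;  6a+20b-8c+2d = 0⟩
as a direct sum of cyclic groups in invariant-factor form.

rank_ℚ(R)=4; free=4−4=0
SNF(R) diag = [2, 4, 4, 8] → torsion [2, 4, 4, 8]

Answer: M ≅ ℤ/2 ⊕ ℤ/4 ⊕ ℤ/4 ⊕ ℤ/8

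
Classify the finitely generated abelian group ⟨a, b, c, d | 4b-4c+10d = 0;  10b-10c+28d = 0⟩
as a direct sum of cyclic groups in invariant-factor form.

rank_ℚ(R)=2; free=4−2=2
SNF(R) diag = [2, 6] → torsion [2, 6]

Answer: M ≅ ℤ^2 ⊕ ℤ/2 ⊕ ℤ/6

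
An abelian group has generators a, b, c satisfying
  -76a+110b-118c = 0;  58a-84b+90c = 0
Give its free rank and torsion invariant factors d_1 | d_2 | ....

rank_ℚ(R)=2; free=3−2=1
SNF(R) diag = [2, 2] → torsion [2, 2]

Answer: M ≅ ℤ^1 ⊕ ℤ/2 ⊕ ℤ/2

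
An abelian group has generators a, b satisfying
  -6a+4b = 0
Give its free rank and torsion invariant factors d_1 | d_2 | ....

Answer: M ≅ ℤ^1 ⊕ ℤ/2

Derivation:
rank_ℚ(R)=1; free=2−1=1
SNF(R) diag = [2] → torsion [2]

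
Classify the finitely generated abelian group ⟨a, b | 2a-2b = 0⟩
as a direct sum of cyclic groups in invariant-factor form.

Answer: M ≅ ℤ^1 ⊕ ℤ/2

Derivation:
rank_ℚ(R)=1; free=2−1=1
SNF(R) diag = [2] → torsion [2]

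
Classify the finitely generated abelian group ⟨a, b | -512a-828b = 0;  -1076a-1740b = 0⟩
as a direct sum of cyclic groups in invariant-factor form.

rank_ℚ(R)=2; free=2−2=0
SNF(R) diag = [4, 12] → torsion [4, 12]

Answer: M ≅ ℤ/4 ⊕ ℤ/12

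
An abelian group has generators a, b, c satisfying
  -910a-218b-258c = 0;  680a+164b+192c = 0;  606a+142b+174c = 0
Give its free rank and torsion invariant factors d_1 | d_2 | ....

Answer: M ≅ ℤ/2 ⊕ ℤ/4 ⊕ ℤ/12

Derivation:
rank_ℚ(R)=3; free=3−3=0
SNF(R) diag = [2, 4, 12] → torsion [2, 4, 12]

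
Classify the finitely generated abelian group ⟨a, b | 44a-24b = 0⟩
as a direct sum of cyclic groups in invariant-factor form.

rank_ℚ(R)=1; free=2−1=1
SNF(R) diag = [4] → torsion [4]

Answer: M ≅ ℤ^1 ⊕ ℤ/4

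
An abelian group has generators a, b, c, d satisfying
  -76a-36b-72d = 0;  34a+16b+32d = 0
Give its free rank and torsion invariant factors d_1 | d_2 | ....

Answer: M ≅ ℤ^2 ⊕ ℤ/2 ⊕ ℤ/4

Derivation:
rank_ℚ(R)=2; free=4−2=2
SNF(R) diag = [2, 4] → torsion [2, 4]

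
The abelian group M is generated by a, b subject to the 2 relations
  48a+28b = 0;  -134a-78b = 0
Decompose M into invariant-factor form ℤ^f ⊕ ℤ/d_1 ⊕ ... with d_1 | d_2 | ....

rank_ℚ(R)=2; free=2−2=0
SNF(R) diag = [2, 4] → torsion [2, 4]

Answer: M ≅ ℤ/2 ⊕ ℤ/4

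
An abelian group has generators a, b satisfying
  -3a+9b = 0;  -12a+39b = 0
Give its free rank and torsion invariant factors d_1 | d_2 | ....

Answer: M ≅ ℤ/3 ⊕ ℤ/3

Derivation:
rank_ℚ(R)=2; free=2−2=0
SNF(R) diag = [3, 3] → torsion [3, 3]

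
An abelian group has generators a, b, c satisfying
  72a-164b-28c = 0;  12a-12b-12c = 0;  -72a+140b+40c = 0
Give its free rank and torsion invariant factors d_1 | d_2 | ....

rank_ℚ(R)=3; free=3−3=0
SNF(R) diag = [4, 12, 12] → torsion [4, 12, 12]

Answer: M ≅ ℤ/4 ⊕ ℤ/12 ⊕ ℤ/12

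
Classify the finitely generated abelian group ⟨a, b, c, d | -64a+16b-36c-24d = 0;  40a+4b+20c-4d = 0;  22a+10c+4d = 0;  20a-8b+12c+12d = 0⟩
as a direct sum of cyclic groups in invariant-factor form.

rank_ℚ(R)=4; free=4−4=0
SNF(R) diag = [2, 4, 12, 12] → torsion [2, 4, 12, 12]

Answer: M ≅ ℤ/2 ⊕ ℤ/4 ⊕ ℤ/12 ⊕ ℤ/12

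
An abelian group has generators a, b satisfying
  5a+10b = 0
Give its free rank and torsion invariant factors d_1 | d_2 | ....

rank_ℚ(R)=1; free=2−1=1
SNF(R) diag = [5] → torsion [5]

Answer: M ≅ ℤ^1 ⊕ ℤ/5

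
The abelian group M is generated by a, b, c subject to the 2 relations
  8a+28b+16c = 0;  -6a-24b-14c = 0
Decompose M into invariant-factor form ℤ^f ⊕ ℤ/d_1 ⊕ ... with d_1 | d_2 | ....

Answer: M ≅ ℤ^1 ⊕ ℤ/2 ⊕ ℤ/4

Derivation:
rank_ℚ(R)=2; free=3−2=1
SNF(R) diag = [2, 4] → torsion [2, 4]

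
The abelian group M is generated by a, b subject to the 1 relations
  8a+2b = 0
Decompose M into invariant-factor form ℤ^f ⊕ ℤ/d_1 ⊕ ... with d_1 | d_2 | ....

Answer: M ≅ ℤ^1 ⊕ ℤ/2

Derivation:
rank_ℚ(R)=1; free=2−1=1
SNF(R) diag = [2] → torsion [2]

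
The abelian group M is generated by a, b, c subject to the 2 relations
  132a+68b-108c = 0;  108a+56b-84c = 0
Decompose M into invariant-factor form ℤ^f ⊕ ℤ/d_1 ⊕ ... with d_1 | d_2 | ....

rank_ℚ(R)=2; free=3−2=1
SNF(R) diag = [4, 12] → torsion [4, 12]

Answer: M ≅ ℤ^1 ⊕ ℤ/4 ⊕ ℤ/12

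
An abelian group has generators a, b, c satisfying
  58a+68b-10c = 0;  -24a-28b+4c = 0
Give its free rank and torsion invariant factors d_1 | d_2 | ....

rank_ℚ(R)=2; free=3−2=1
SNF(R) diag = [2, 4] → torsion [2, 4]

Answer: M ≅ ℤ^1 ⊕ ℤ/2 ⊕ ℤ/4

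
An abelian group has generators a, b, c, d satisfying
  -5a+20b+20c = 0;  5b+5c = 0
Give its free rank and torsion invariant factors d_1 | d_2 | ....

rank_ℚ(R)=2; free=4−2=2
SNF(R) diag = [5, 5] → torsion [5, 5]

Answer: M ≅ ℤ^2 ⊕ ℤ/5 ⊕ ℤ/5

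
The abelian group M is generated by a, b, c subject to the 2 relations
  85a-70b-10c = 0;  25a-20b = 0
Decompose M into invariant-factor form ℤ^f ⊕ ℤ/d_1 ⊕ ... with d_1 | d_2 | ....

rank_ℚ(R)=2; free=3−2=1
SNF(R) diag = [5, 10] → torsion [5, 10]

Answer: M ≅ ℤ^1 ⊕ ℤ/5 ⊕ ℤ/10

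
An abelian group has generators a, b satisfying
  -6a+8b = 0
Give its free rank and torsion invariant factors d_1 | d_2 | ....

rank_ℚ(R)=1; free=2−1=1
SNF(R) diag = [2] → torsion [2]

Answer: M ≅ ℤ^1 ⊕ ℤ/2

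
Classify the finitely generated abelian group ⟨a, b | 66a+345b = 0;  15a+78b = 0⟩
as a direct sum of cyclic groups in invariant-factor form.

rank_ℚ(R)=2; free=2−2=0
SNF(R) diag = [3, 9] → torsion [3, 9]

Answer: M ≅ ℤ/3 ⊕ ℤ/9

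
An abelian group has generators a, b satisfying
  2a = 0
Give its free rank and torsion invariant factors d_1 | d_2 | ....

Answer: M ≅ ℤ^1 ⊕ ℤ/2

Derivation:
rank_ℚ(R)=1; free=2−1=1
SNF(R) diag = [2] → torsion [2]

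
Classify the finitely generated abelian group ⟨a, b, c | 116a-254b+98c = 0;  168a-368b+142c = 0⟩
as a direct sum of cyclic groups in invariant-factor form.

rank_ℚ(R)=2; free=3−2=1
SNF(R) diag = [2, 2] → torsion [2, 2]

Answer: M ≅ ℤ^1 ⊕ ℤ/2 ⊕ ℤ/2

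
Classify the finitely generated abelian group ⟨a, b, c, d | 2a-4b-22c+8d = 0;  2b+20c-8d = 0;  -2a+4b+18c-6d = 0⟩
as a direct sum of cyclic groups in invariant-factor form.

rank_ℚ(R)=3; free=4−3=1
SNF(R) diag = [2, 2, 2] → torsion [2, 2, 2]

Answer: M ≅ ℤ^1 ⊕ ℤ/2 ⊕ ℤ/2 ⊕ ℤ/2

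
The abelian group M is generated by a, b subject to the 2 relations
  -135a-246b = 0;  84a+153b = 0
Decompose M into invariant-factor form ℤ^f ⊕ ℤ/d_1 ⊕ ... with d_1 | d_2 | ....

Answer: M ≅ ℤ/3 ⊕ ℤ/3

Derivation:
rank_ℚ(R)=2; free=2−2=0
SNF(R) diag = [3, 3] → torsion [3, 3]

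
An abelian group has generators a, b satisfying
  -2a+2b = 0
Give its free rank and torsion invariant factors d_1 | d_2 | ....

rank_ℚ(R)=1; free=2−1=1
SNF(R) diag = [2] → torsion [2]

Answer: M ≅ ℤ^1 ⊕ ℤ/2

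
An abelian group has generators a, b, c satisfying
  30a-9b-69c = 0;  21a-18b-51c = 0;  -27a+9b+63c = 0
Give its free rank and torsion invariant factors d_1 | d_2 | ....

rank_ℚ(R)=3; free=3−3=0
SNF(R) diag = [3, 9, 9] → torsion [3, 9, 9]

Answer: M ≅ ℤ/3 ⊕ ℤ/9 ⊕ ℤ/9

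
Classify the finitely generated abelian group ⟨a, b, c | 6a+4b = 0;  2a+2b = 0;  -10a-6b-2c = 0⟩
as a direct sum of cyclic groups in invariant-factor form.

rank_ℚ(R)=3; free=3−3=0
SNF(R) diag = [2, 2, 2] → torsion [2, 2, 2]

Answer: M ≅ ℤ/2 ⊕ ℤ/2 ⊕ ℤ/2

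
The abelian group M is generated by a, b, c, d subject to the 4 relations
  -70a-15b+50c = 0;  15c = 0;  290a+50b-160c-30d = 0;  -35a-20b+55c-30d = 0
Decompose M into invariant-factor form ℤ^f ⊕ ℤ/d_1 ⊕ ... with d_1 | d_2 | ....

rank_ℚ(R)=4; free=4−4=0
SNF(R) diag = [5, 5, 15, 30] → torsion [5, 5, 15, 30]

Answer: M ≅ ℤ/5 ⊕ ℤ/5 ⊕ ℤ/15 ⊕ ℤ/30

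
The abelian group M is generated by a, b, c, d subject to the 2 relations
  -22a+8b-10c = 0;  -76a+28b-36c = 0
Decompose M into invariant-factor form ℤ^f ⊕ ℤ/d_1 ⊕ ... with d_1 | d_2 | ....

Answer: M ≅ ℤ^2 ⊕ ℤ/2 ⊕ ℤ/4

Derivation:
rank_ℚ(R)=2; free=4−2=2
SNF(R) diag = [2, 4] → torsion [2, 4]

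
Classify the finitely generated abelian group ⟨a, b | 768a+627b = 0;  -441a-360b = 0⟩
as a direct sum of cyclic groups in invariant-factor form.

Answer: M ≅ ℤ/3 ⊕ ℤ/9

Derivation:
rank_ℚ(R)=2; free=2−2=0
SNF(R) diag = [3, 9] → torsion [3, 9]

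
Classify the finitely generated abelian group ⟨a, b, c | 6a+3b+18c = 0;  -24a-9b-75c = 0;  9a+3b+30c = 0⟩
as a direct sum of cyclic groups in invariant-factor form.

Answer: M ≅ ℤ/3 ⊕ ℤ/3 ⊕ ℤ/3

Derivation:
rank_ℚ(R)=3; free=3−3=0
SNF(R) diag = [3, 3, 3] → torsion [3, 3, 3]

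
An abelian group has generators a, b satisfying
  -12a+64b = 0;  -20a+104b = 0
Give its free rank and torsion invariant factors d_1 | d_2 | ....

rank_ℚ(R)=2; free=2−2=0
SNF(R) diag = [4, 8] → torsion [4, 8]

Answer: M ≅ ℤ/4 ⊕ ℤ/8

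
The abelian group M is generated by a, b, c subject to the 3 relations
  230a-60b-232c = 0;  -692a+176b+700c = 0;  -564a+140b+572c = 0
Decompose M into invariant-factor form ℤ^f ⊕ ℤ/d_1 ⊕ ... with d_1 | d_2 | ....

Answer: M ≅ ℤ/2 ⊕ ℤ/4 ⊕ ℤ/4

Derivation:
rank_ℚ(R)=3; free=3−3=0
SNF(R) diag = [2, 4, 4] → torsion [2, 4, 4]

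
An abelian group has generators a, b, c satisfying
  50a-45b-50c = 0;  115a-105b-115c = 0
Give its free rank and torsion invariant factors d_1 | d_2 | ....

Answer: M ≅ ℤ^1 ⊕ ℤ/5 ⊕ ℤ/15

Derivation:
rank_ℚ(R)=2; free=3−2=1
SNF(R) diag = [5, 15] → torsion [5, 15]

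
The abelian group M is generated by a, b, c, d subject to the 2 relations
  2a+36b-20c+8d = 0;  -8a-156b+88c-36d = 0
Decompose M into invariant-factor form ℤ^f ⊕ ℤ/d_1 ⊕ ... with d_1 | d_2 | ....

Answer: M ≅ ℤ^2 ⊕ ℤ/2 ⊕ ℤ/4

Derivation:
rank_ℚ(R)=2; free=4−2=2
SNF(R) diag = [2, 4] → torsion [2, 4]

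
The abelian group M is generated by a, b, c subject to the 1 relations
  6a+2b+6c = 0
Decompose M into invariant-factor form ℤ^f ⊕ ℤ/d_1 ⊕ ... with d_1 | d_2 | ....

rank_ℚ(R)=1; free=3−1=2
SNF(R) diag = [2] → torsion [2]

Answer: M ≅ ℤ^2 ⊕ ℤ/2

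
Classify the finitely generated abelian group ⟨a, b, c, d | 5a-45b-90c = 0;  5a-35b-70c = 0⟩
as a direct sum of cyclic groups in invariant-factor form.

Answer: M ≅ ℤ^2 ⊕ ℤ/5 ⊕ ℤ/10

Derivation:
rank_ℚ(R)=2; free=4−2=2
SNF(R) diag = [5, 10] → torsion [5, 10]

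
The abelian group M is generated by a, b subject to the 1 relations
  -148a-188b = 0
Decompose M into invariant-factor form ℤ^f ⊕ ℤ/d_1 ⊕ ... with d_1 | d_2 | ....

Answer: M ≅ ℤ^1 ⊕ ℤ/4

Derivation:
rank_ℚ(R)=1; free=2−1=1
SNF(R) diag = [4] → torsion [4]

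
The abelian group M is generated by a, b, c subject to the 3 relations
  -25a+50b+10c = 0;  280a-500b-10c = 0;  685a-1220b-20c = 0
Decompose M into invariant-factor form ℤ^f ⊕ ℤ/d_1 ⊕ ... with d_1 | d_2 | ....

Answer: M ≅ ℤ/5 ⊕ ℤ/10 ⊕ ℤ/30

Derivation:
rank_ℚ(R)=3; free=3−3=0
SNF(R) diag = [5, 10, 30] → torsion [5, 10, 30]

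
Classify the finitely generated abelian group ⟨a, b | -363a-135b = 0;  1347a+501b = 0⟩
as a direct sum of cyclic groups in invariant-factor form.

rank_ℚ(R)=2; free=2−2=0
SNF(R) diag = [3, 6] → torsion [3, 6]

Answer: M ≅ ℤ/3 ⊕ ℤ/6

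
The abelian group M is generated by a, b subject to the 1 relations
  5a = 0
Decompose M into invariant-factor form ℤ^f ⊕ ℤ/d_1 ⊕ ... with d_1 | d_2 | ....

Answer: M ≅ ℤ^1 ⊕ ℤ/5

Derivation:
rank_ℚ(R)=1; free=2−1=1
SNF(R) diag = [5] → torsion [5]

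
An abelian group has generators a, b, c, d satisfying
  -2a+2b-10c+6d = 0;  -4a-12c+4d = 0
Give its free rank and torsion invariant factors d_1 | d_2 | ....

rank_ℚ(R)=2; free=4−2=2
SNF(R) diag = [2, 4] → torsion [2, 4]

Answer: M ≅ ℤ^2 ⊕ ℤ/2 ⊕ ℤ/4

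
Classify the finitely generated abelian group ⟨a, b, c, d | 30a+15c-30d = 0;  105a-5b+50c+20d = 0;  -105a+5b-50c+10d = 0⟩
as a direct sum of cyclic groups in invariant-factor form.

Answer: M ≅ ℤ^1 ⊕ ℤ/5 ⊕ ℤ/15 ⊕ ℤ/30

Derivation:
rank_ℚ(R)=3; free=4−3=1
SNF(R) diag = [5, 15, 30] → torsion [5, 15, 30]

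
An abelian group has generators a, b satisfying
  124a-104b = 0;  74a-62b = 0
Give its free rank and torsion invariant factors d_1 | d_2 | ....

Answer: M ≅ ℤ/2 ⊕ ℤ/4

Derivation:
rank_ℚ(R)=2; free=2−2=0
SNF(R) diag = [2, 4] → torsion [2, 4]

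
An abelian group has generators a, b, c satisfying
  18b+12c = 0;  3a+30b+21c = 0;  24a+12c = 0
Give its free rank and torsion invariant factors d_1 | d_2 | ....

rank_ℚ(R)=3; free=3−3=0
SNF(R) diag = [3, 6, 12] → torsion [3, 6, 12]

Answer: M ≅ ℤ/3 ⊕ ℤ/6 ⊕ ℤ/12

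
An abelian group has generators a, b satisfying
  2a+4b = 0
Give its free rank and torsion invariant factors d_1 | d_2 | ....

Answer: M ≅ ℤ^1 ⊕ ℤ/2

Derivation:
rank_ℚ(R)=1; free=2−1=1
SNF(R) diag = [2] → torsion [2]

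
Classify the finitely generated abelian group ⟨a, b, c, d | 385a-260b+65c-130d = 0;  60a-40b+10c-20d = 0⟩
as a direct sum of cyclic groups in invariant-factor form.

Answer: M ≅ ℤ^2 ⊕ ℤ/5 ⊕ ℤ/10

Derivation:
rank_ℚ(R)=2; free=4−2=2
SNF(R) diag = [5, 10] → torsion [5, 10]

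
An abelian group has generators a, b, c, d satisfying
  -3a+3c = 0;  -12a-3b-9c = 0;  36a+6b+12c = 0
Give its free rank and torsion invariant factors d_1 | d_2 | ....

rank_ℚ(R)=3; free=4−3=1
SNF(R) diag = [3, 3, 6] → torsion [3, 3, 6]

Answer: M ≅ ℤ^1 ⊕ ℤ/3 ⊕ ℤ/3 ⊕ ℤ/6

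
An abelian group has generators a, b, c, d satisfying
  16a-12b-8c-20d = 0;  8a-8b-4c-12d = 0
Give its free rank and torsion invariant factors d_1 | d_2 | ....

Answer: M ≅ ℤ^2 ⊕ ℤ/4 ⊕ ℤ/4

Derivation:
rank_ℚ(R)=2; free=4−2=2
SNF(R) diag = [4, 4] → torsion [4, 4]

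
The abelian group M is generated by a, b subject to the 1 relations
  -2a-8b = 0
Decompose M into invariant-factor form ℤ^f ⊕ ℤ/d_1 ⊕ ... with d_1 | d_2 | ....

Answer: M ≅ ℤ^1 ⊕ ℤ/2

Derivation:
rank_ℚ(R)=1; free=2−1=1
SNF(R) diag = [2] → torsion [2]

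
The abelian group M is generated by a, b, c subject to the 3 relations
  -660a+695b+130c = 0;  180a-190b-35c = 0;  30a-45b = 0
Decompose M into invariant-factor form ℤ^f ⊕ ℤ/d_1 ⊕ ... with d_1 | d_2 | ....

rank_ℚ(R)=3; free=3−3=0
SNF(R) diag = [5, 15, 30] → torsion [5, 15, 30]

Answer: M ≅ ℤ/5 ⊕ ℤ/15 ⊕ ℤ/30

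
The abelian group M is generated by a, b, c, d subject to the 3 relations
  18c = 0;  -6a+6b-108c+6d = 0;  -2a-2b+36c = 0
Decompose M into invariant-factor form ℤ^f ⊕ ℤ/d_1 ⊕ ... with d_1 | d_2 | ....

Answer: M ≅ ℤ^1 ⊕ ℤ/2 ⊕ ℤ/6 ⊕ ℤ/18

Derivation:
rank_ℚ(R)=3; free=4−3=1
SNF(R) diag = [2, 6, 18] → torsion [2, 6, 18]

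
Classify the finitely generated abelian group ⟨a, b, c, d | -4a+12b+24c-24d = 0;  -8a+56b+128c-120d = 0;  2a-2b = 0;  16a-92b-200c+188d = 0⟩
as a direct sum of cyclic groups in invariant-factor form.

Answer: M ≅ ℤ/2 ⊕ ℤ/4 ⊕ ℤ/8 ⊕ ℤ/8

Derivation:
rank_ℚ(R)=4; free=4−4=0
SNF(R) diag = [2, 4, 8, 8] → torsion [2, 4, 8, 8]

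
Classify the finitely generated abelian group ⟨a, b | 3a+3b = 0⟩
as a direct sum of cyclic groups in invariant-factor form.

rank_ℚ(R)=1; free=2−1=1
SNF(R) diag = [3] → torsion [3]

Answer: M ≅ ℤ^1 ⊕ ℤ/3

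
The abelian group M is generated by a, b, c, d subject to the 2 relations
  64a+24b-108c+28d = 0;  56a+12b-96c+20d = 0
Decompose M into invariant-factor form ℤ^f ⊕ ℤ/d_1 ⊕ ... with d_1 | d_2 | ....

Answer: M ≅ ℤ^2 ⊕ ℤ/4 ⊕ ℤ/12

Derivation:
rank_ℚ(R)=2; free=4−2=2
SNF(R) diag = [4, 12] → torsion [4, 12]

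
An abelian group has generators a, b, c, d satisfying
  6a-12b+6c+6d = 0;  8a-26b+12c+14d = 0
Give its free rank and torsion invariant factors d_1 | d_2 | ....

rank_ℚ(R)=2; free=4−2=2
SNF(R) diag = [2, 6] → torsion [2, 6]

Answer: M ≅ ℤ^2 ⊕ ℤ/2 ⊕ ℤ/6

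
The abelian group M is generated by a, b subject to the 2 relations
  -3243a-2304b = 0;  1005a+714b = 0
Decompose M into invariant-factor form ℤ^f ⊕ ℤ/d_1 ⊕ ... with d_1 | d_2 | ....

rank_ℚ(R)=2; free=2−2=0
SNF(R) diag = [3, 6] → torsion [3, 6]

Answer: M ≅ ℤ/3 ⊕ ℤ/6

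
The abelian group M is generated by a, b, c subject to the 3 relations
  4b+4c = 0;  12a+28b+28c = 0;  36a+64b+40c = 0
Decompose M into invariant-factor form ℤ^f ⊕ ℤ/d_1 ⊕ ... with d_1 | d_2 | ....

rank_ℚ(R)=3; free=3−3=0
SNF(R) diag = [4, 12, 24] → torsion [4, 12, 24]

Answer: M ≅ ℤ/4 ⊕ ℤ/12 ⊕ ℤ/24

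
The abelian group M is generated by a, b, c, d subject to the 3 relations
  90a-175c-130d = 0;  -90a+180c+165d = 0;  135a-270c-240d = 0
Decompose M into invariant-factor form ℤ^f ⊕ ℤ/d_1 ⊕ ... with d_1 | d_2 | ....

rank_ℚ(R)=3; free=4−3=1
SNF(R) diag = [5, 15, 45] → torsion [5, 15, 45]

Answer: M ≅ ℤ^1 ⊕ ℤ/5 ⊕ ℤ/15 ⊕ ℤ/45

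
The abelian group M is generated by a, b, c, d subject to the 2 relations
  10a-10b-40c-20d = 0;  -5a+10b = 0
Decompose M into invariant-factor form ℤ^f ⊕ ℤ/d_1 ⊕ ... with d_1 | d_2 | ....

rank_ℚ(R)=2; free=4−2=2
SNF(R) diag = [5, 10] → torsion [5, 10]

Answer: M ≅ ℤ^2 ⊕ ℤ/5 ⊕ ℤ/10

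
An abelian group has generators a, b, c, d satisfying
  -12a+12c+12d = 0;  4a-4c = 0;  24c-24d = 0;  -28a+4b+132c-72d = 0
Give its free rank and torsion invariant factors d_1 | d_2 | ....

rank_ℚ(R)=4; free=4−4=0
SNF(R) diag = [4, 4, 12, 24] → torsion [4, 4, 12, 24]

Answer: M ≅ ℤ/4 ⊕ ℤ/4 ⊕ ℤ/12 ⊕ ℤ/24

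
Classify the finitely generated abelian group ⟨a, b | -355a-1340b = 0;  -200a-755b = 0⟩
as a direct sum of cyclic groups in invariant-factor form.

Answer: M ≅ ℤ/5 ⊕ ℤ/5

Derivation:
rank_ℚ(R)=2; free=2−2=0
SNF(R) diag = [5, 5] → torsion [5, 5]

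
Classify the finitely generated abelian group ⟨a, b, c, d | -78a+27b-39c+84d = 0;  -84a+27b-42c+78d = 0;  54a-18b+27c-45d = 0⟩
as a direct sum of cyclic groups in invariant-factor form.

Answer: M ≅ ℤ^1 ⊕ ℤ/3 ⊕ ℤ/9 ⊕ ℤ/27

Derivation:
rank_ℚ(R)=3; free=4−3=1
SNF(R) diag = [3, 9, 27] → torsion [3, 9, 27]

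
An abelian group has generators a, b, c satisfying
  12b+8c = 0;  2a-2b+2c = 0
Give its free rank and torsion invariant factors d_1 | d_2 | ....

rank_ℚ(R)=2; free=3−2=1
SNF(R) diag = [2, 4] → torsion [2, 4]

Answer: M ≅ ℤ^1 ⊕ ℤ/2 ⊕ ℤ/4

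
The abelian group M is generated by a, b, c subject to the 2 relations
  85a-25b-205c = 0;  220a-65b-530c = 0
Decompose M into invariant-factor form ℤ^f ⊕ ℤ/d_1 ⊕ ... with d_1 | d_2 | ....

Answer: M ≅ ℤ^1 ⊕ ℤ/5 ⊕ ℤ/5

Derivation:
rank_ℚ(R)=2; free=3−2=1
SNF(R) diag = [5, 5] → torsion [5, 5]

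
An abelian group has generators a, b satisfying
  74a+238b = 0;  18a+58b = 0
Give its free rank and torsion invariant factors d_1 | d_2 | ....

rank_ℚ(R)=2; free=2−2=0
SNF(R) diag = [2, 4] → torsion [2, 4]

Answer: M ≅ ℤ/2 ⊕ ℤ/4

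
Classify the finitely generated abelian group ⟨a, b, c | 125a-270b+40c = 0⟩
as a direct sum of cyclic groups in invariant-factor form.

rank_ℚ(R)=1; free=3−1=2
SNF(R) diag = [5] → torsion [5]

Answer: M ≅ ℤ^2 ⊕ ℤ/5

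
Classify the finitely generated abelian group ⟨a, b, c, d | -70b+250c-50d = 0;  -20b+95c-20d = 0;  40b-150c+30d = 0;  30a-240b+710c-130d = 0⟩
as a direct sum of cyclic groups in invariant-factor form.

rank_ℚ(R)=4; free=4−4=0
SNF(R) diag = [5, 10, 10, 30] → torsion [5, 10, 10, 30]

Answer: M ≅ ℤ/5 ⊕ ℤ/10 ⊕ ℤ/10 ⊕ ℤ/30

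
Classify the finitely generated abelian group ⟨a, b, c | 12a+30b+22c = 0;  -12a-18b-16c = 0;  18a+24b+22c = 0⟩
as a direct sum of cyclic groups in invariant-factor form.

rank_ℚ(R)=3; free=3−3=0
SNF(R) diag = [2, 6, 6] → torsion [2, 6, 6]

Answer: M ≅ ℤ/2 ⊕ ℤ/6 ⊕ ℤ/6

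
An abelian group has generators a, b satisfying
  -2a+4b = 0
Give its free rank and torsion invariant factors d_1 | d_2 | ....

Answer: M ≅ ℤ^1 ⊕ ℤ/2

Derivation:
rank_ℚ(R)=1; free=2−1=1
SNF(R) diag = [2] → torsion [2]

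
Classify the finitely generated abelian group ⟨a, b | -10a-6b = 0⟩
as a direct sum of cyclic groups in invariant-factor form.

Answer: M ≅ ℤ^1 ⊕ ℤ/2

Derivation:
rank_ℚ(R)=1; free=2−1=1
SNF(R) diag = [2] → torsion [2]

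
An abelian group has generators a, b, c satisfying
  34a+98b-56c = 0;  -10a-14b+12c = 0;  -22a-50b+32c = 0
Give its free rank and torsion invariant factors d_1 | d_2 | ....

Answer: M ≅ ℤ/2 ⊕ ℤ/4 ⊕ ℤ/12

Derivation:
rank_ℚ(R)=3; free=3−3=0
SNF(R) diag = [2, 4, 12] → torsion [2, 4, 12]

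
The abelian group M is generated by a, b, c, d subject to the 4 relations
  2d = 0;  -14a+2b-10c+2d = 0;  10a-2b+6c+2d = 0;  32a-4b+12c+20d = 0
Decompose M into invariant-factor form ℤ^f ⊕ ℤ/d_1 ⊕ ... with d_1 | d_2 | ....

rank_ℚ(R)=4; free=4−4=0
SNF(R) diag = [2, 2, 4, 12] → torsion [2, 2, 4, 12]

Answer: M ≅ ℤ/2 ⊕ ℤ/2 ⊕ ℤ/4 ⊕ ℤ/12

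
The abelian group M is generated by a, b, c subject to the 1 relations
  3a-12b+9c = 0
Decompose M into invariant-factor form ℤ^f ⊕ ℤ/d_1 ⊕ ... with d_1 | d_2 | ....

rank_ℚ(R)=1; free=3−1=2
SNF(R) diag = [3] → torsion [3]

Answer: M ≅ ℤ^2 ⊕ ℤ/3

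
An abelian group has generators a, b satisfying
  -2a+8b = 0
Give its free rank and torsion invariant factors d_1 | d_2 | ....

Answer: M ≅ ℤ^1 ⊕ ℤ/2

Derivation:
rank_ℚ(R)=1; free=2−1=1
SNF(R) diag = [2] → torsion [2]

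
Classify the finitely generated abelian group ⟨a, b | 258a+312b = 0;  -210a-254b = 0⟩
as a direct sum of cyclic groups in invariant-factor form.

rank_ℚ(R)=2; free=2−2=0
SNF(R) diag = [2, 6] → torsion [2, 6]

Answer: M ≅ ℤ/2 ⊕ ℤ/6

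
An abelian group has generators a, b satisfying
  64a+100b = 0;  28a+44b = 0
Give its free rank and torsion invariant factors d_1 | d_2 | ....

Answer: M ≅ ℤ/4 ⊕ ℤ/4

Derivation:
rank_ℚ(R)=2; free=2−2=0
SNF(R) diag = [4, 4] → torsion [4, 4]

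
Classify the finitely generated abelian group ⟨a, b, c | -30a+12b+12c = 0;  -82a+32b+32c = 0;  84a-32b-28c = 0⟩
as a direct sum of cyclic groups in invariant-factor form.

Answer: M ≅ ℤ/2 ⊕ ℤ/4 ⊕ ℤ/12

Derivation:
rank_ℚ(R)=3; free=3−3=0
SNF(R) diag = [2, 4, 12] → torsion [2, 4, 12]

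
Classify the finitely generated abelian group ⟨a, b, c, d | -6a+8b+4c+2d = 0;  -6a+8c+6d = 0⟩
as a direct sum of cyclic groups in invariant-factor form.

rank_ℚ(R)=2; free=4−2=2
SNF(R) diag = [2, 4] → torsion [2, 4]

Answer: M ≅ ℤ^2 ⊕ ℤ/2 ⊕ ℤ/4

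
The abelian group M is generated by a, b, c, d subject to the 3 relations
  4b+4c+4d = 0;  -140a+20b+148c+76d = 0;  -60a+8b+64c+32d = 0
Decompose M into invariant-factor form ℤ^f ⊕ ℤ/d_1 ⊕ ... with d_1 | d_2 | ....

rank_ℚ(R)=3; free=4−3=1
SNF(R) diag = [4, 4, 8] → torsion [4, 4, 8]

Answer: M ≅ ℤ^1 ⊕ ℤ/4 ⊕ ℤ/4 ⊕ ℤ/8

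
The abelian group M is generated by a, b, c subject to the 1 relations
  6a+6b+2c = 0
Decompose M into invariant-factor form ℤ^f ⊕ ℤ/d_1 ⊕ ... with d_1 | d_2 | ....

rank_ℚ(R)=1; free=3−1=2
SNF(R) diag = [2] → torsion [2]

Answer: M ≅ ℤ^2 ⊕ ℤ/2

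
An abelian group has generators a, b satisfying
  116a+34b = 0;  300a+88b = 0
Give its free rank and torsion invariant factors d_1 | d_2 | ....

Answer: M ≅ ℤ/2 ⊕ ℤ/4

Derivation:
rank_ℚ(R)=2; free=2−2=0
SNF(R) diag = [2, 4] → torsion [2, 4]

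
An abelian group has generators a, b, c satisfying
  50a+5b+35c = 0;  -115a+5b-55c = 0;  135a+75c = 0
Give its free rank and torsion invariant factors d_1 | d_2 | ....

rank_ℚ(R)=3; free=3−3=0
SNF(R) diag = [5, 15, 15] → torsion [5, 15, 15]

Answer: M ≅ ℤ/5 ⊕ ℤ/15 ⊕ ℤ/15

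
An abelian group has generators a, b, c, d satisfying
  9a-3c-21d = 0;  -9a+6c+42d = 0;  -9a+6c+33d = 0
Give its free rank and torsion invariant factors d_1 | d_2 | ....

rank_ℚ(R)=3; free=4−3=1
SNF(R) diag = [3, 9, 9] → torsion [3, 9, 9]

Answer: M ≅ ℤ^1 ⊕ ℤ/3 ⊕ ℤ/9 ⊕ ℤ/9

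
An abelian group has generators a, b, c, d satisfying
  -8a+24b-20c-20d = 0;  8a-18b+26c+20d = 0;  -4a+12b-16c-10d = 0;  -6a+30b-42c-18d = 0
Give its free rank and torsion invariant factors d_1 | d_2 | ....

rank_ℚ(R)=4; free=4−4=0
SNF(R) diag = [2, 6, 6, 12] → torsion [2, 6, 6, 12]

Answer: M ≅ ℤ/2 ⊕ ℤ/6 ⊕ ℤ/6 ⊕ ℤ/12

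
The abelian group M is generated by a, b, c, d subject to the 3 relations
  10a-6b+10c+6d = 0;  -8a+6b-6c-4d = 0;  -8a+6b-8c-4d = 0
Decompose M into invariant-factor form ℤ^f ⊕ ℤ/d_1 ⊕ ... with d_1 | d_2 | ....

Answer: M ≅ ℤ^1 ⊕ ℤ/2 ⊕ ℤ/2 ⊕ ℤ/2

Derivation:
rank_ℚ(R)=3; free=4−3=1
SNF(R) diag = [2, 2, 2] → torsion [2, 2, 2]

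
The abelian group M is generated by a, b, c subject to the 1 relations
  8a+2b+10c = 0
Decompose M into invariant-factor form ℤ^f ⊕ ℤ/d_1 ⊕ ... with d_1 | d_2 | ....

rank_ℚ(R)=1; free=3−1=2
SNF(R) diag = [2] → torsion [2]

Answer: M ≅ ℤ^2 ⊕ ℤ/2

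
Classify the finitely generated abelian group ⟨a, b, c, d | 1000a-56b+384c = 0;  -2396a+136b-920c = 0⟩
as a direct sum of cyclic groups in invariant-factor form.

Answer: M ≅ ℤ^2 ⊕ ℤ/4 ⊕ ℤ/8

Derivation:
rank_ℚ(R)=2; free=4−2=2
SNF(R) diag = [4, 8] → torsion [4, 8]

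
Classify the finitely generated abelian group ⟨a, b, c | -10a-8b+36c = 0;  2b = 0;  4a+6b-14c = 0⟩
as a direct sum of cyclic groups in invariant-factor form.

rank_ℚ(R)=3; free=3−3=0
SNF(R) diag = [2, 2, 2] → torsion [2, 2, 2]

Answer: M ≅ ℤ/2 ⊕ ℤ/2 ⊕ ℤ/2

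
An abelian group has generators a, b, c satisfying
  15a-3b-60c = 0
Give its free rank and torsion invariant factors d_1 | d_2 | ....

rank_ℚ(R)=1; free=3−1=2
SNF(R) diag = [3] → torsion [3]

Answer: M ≅ ℤ^2 ⊕ ℤ/3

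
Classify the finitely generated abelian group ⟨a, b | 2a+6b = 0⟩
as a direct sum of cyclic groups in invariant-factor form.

rank_ℚ(R)=1; free=2−1=1
SNF(R) diag = [2] → torsion [2]

Answer: M ≅ ℤ^1 ⊕ ℤ/2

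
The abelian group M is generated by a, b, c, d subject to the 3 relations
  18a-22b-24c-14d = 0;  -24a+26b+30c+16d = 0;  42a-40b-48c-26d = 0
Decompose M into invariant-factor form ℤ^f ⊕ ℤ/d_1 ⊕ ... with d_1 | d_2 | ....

Answer: M ≅ ℤ^1 ⊕ ℤ/2 ⊕ ℤ/6 ⊕ ℤ/6

Derivation:
rank_ℚ(R)=3; free=4−3=1
SNF(R) diag = [2, 6, 6] → torsion [2, 6, 6]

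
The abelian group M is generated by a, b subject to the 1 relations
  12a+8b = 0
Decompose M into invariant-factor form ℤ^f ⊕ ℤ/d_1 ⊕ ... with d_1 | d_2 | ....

Answer: M ≅ ℤ^1 ⊕ ℤ/4

Derivation:
rank_ℚ(R)=1; free=2−1=1
SNF(R) diag = [4] → torsion [4]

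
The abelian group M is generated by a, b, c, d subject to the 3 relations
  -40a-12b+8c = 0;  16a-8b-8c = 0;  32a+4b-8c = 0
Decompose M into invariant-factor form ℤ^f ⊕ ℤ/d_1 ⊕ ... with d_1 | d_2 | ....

rank_ℚ(R)=3; free=4−3=1
SNF(R) diag = [4, 8, 8] → torsion [4, 8, 8]

Answer: M ≅ ℤ^1 ⊕ ℤ/4 ⊕ ℤ/8 ⊕ ℤ/8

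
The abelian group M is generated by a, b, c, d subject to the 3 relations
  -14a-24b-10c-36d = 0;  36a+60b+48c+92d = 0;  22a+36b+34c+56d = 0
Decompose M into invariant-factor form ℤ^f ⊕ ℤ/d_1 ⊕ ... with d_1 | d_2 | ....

rank_ℚ(R)=3; free=4−3=1
SNF(R) diag = [2, 4, 4] → torsion [2, 4, 4]

Answer: M ≅ ℤ^1 ⊕ ℤ/2 ⊕ ℤ/4 ⊕ ℤ/4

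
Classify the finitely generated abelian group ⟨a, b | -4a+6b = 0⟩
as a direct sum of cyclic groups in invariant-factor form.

rank_ℚ(R)=1; free=2−1=1
SNF(R) diag = [2] → torsion [2]

Answer: M ≅ ℤ^1 ⊕ ℤ/2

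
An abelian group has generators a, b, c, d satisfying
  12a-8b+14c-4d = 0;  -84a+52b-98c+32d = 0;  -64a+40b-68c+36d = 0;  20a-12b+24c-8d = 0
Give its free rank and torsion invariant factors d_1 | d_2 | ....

Answer: M ≅ ℤ/2 ⊕ ℤ/4 ⊕ ℤ/4 ⊕ ℤ/12

Derivation:
rank_ℚ(R)=4; free=4−4=0
SNF(R) diag = [2, 4, 4, 12] → torsion [2, 4, 4, 12]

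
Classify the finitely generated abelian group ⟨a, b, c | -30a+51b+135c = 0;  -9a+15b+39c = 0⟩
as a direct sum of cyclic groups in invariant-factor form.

Answer: M ≅ ℤ^1 ⊕ ℤ/3 ⊕ ℤ/3

Derivation:
rank_ℚ(R)=2; free=3−2=1
SNF(R) diag = [3, 3] → torsion [3, 3]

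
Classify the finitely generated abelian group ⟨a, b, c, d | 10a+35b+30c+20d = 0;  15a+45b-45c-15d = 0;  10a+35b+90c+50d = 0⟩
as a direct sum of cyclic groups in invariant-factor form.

rank_ℚ(R)=3; free=4−3=1
SNF(R) diag = [5, 15, 30] → torsion [5, 15, 30]

Answer: M ≅ ℤ^1 ⊕ ℤ/5 ⊕ ℤ/15 ⊕ ℤ/30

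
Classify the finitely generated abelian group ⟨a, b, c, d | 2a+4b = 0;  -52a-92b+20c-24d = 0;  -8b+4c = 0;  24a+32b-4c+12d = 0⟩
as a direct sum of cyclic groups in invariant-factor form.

Answer: M ≅ ℤ/2 ⊕ ℤ/4 ⊕ ℤ/4 ⊕ ℤ/12

Derivation:
rank_ℚ(R)=4; free=4−4=0
SNF(R) diag = [2, 4, 4, 12] → torsion [2, 4, 4, 12]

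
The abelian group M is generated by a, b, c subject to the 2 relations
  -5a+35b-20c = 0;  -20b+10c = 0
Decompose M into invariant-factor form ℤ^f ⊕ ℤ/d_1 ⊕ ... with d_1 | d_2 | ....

rank_ℚ(R)=2; free=3−2=1
SNF(R) diag = [5, 10] → torsion [5, 10]

Answer: M ≅ ℤ^1 ⊕ ℤ/5 ⊕ ℤ/10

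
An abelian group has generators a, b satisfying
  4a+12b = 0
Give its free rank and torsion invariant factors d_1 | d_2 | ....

Answer: M ≅ ℤ^1 ⊕ ℤ/4

Derivation:
rank_ℚ(R)=1; free=2−1=1
SNF(R) diag = [4] → torsion [4]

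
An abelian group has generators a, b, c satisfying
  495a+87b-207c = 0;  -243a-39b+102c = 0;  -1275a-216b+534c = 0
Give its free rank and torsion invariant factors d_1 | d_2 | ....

rank_ℚ(R)=3; free=3−3=0
SNF(R) diag = [3, 3, 3] → torsion [3, 3, 3]

Answer: M ≅ ℤ/3 ⊕ ℤ/3 ⊕ ℤ/3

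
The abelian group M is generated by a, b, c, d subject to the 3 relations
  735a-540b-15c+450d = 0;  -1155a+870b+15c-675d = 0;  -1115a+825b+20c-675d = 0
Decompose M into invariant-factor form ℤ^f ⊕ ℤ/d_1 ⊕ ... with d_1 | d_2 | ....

rank_ℚ(R)=3; free=4−3=1
SNF(R) diag = [5, 15, 45] → torsion [5, 15, 45]

Answer: M ≅ ℤ^1 ⊕ ℤ/5 ⊕ ℤ/15 ⊕ ℤ/45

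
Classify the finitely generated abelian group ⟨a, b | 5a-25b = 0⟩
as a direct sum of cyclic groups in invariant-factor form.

Answer: M ≅ ℤ^1 ⊕ ℤ/5

Derivation:
rank_ℚ(R)=1; free=2−1=1
SNF(R) diag = [5] → torsion [5]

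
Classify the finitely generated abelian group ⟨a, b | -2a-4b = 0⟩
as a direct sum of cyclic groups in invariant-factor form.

Answer: M ≅ ℤ^1 ⊕ ℤ/2

Derivation:
rank_ℚ(R)=1; free=2−1=1
SNF(R) diag = [2] → torsion [2]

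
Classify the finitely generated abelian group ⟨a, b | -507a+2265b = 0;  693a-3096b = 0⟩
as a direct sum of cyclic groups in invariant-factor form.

rank_ℚ(R)=2; free=2−2=0
SNF(R) diag = [3, 9] → torsion [3, 9]

Answer: M ≅ ℤ/3 ⊕ ℤ/9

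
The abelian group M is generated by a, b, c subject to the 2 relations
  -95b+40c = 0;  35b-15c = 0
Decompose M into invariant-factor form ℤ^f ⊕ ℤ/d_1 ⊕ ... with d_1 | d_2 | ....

rank_ℚ(R)=2; free=3−2=1
SNF(R) diag = [5, 5] → torsion [5, 5]

Answer: M ≅ ℤ^1 ⊕ ℤ/5 ⊕ ℤ/5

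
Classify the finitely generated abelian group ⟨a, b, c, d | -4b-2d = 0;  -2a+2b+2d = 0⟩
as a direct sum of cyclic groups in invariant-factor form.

rank_ℚ(R)=2; free=4−2=2
SNF(R) diag = [2, 2] → torsion [2, 2]

Answer: M ≅ ℤ^2 ⊕ ℤ/2 ⊕ ℤ/2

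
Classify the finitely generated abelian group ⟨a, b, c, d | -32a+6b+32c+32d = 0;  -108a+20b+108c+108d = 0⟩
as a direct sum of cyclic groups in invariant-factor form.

Answer: M ≅ ℤ^2 ⊕ ℤ/2 ⊕ ℤ/4

Derivation:
rank_ℚ(R)=2; free=4−2=2
SNF(R) diag = [2, 4] → torsion [2, 4]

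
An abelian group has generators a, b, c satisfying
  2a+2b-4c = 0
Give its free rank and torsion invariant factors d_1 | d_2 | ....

Answer: M ≅ ℤ^2 ⊕ ℤ/2

Derivation:
rank_ℚ(R)=1; free=3−1=2
SNF(R) diag = [2] → torsion [2]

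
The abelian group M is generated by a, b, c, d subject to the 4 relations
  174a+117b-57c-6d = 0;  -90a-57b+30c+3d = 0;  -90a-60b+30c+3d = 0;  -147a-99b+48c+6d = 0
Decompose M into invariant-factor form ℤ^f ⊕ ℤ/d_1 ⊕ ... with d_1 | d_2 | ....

rank_ℚ(R)=4; free=4−4=0
SNF(R) diag = [3, 3, 3, 9] → torsion [3, 3, 3, 9]

Answer: M ≅ ℤ/3 ⊕ ℤ/3 ⊕ ℤ/3 ⊕ ℤ/9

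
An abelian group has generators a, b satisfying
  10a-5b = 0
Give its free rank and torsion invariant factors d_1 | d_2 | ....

Answer: M ≅ ℤ^1 ⊕ ℤ/5

Derivation:
rank_ℚ(R)=1; free=2−1=1
SNF(R) diag = [5] → torsion [5]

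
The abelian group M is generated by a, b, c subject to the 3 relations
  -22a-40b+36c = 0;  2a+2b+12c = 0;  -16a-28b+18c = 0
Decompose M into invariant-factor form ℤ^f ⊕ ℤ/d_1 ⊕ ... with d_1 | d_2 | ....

Answer: M ≅ ℤ/2 ⊕ ℤ/6 ⊕ ℤ/6

Derivation:
rank_ℚ(R)=3; free=3−3=0
SNF(R) diag = [2, 6, 6] → torsion [2, 6, 6]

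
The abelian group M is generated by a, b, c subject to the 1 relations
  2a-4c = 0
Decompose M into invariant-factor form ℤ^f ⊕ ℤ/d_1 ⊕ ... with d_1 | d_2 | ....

Answer: M ≅ ℤ^2 ⊕ ℤ/2

Derivation:
rank_ℚ(R)=1; free=3−1=2
SNF(R) diag = [2] → torsion [2]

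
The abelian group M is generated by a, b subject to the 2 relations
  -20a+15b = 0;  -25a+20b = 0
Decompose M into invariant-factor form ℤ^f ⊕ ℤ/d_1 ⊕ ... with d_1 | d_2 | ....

Answer: M ≅ ℤ/5 ⊕ ℤ/5

Derivation:
rank_ℚ(R)=2; free=2−2=0
SNF(R) diag = [5, 5] → torsion [5, 5]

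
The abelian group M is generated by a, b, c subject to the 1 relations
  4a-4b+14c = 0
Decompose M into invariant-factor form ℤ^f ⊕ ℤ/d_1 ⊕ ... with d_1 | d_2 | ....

Answer: M ≅ ℤ^2 ⊕ ℤ/2

Derivation:
rank_ℚ(R)=1; free=3−1=2
SNF(R) diag = [2] → torsion [2]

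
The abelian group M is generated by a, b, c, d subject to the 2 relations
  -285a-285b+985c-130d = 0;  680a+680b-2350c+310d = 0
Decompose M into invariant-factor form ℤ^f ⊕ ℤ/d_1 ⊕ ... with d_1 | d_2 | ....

Answer: M ≅ ℤ^2 ⊕ ℤ/5 ⊕ ℤ/10

Derivation:
rank_ℚ(R)=2; free=4−2=2
SNF(R) diag = [5, 10] → torsion [5, 10]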